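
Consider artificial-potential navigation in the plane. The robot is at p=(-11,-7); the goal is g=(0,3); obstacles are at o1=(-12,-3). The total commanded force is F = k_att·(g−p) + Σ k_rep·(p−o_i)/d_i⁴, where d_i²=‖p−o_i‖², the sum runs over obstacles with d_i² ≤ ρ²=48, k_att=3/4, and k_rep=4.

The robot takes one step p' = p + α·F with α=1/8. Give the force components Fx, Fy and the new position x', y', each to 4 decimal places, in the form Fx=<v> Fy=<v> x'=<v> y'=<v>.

Fx=8.2638 Fy=7.4446 x'=-9.9670 y'=-6.0694

F_att = 3/4·(g−p) = 3/4·(11,10) = (8.2500,7.5000)
o1: d²=17 ≤ ρ²=48; F_rep = 4·(1,-4)/17² = (0.0138,-0.0554)
F = F_att + ΣF_rep = (8.2638,7.4446)
p' = p + 1/8·F = (-9.9670,-6.0694)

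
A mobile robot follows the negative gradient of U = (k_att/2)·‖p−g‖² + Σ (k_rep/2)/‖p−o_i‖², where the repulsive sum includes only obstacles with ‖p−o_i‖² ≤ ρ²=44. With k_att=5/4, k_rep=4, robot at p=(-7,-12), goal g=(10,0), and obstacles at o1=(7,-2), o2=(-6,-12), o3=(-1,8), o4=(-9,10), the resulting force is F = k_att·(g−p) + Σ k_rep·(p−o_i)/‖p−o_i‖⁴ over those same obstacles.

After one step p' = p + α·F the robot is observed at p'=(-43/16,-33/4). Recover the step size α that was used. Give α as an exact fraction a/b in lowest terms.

F_att = 5/4·(g−p) = 5/4·(17,12) = (21.2500,15.0000)
o1: d²=296 > ρ²=44 → inactive
o2: d²=1 ≤ ρ²=44; F_rep = 4·(-1,0)/1² = (-4.0000,0.0000)
o3: d²=436 > ρ²=44 → inactive
o4: d²=488 > ρ²=44 → inactive
F = F_att + ΣF_rep = (17.2500,15.0000)
Δp = p'−p = (4.3125,3.7500); α = Δx/Fx = (69/16) / (69/4) = 1/4
check: Δy/Fy = (15/4) / (15) = 1/4 ✓

α = 1/4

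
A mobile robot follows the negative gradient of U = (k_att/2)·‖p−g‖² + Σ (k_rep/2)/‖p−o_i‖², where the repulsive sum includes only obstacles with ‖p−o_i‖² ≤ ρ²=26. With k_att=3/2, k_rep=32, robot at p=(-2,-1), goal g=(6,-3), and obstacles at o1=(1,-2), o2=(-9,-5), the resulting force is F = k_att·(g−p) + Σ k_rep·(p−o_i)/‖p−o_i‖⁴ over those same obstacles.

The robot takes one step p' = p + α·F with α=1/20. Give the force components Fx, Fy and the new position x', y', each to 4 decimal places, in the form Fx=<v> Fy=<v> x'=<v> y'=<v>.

F_att = 3/2·(g−p) = 3/2·(8,-2) = (12.0000,-3.0000)
o1: d²=10 ≤ ρ²=26; F_rep = 32·(-3,1)/10² = (-0.9600,0.3200)
o2: d²=65 > ρ²=26 → inactive
F = F_att + ΣF_rep = (11.0400,-2.6800)
p' = p + 1/20·F = (-1.4480,-1.1340)

Fx=11.0400 Fy=-2.6800 x'=-1.4480 y'=-1.1340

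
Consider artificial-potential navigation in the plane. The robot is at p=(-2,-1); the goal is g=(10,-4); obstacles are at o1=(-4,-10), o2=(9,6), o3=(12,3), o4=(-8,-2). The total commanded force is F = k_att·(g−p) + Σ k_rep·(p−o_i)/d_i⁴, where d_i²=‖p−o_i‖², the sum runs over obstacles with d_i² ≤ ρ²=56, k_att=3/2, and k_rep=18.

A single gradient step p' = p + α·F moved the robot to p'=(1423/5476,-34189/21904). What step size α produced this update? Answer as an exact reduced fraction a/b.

F_att = 3/2·(g−p) = 3/2·(12,-3) = (18.0000,-4.5000)
o1: d²=85 > ρ²=56 → inactive
o2: d²=170 > ρ²=56 → inactive
o3: d²=212 > ρ²=56 → inactive
o4: d²=37 ≤ ρ²=56; F_rep = 18·(6,1)/37² = (0.0789,0.0131)
F = F_att + ΣF_rep = (18.0789,-4.4869)
Δp = p'−p = (2.2599,-0.5609); α = Δx/Fx = (12375/5476) / (24750/1369) = 1/8
check: Δy/Fy = (-12285/21904) / (-12285/2738) = 1/8 ✓

α = 1/8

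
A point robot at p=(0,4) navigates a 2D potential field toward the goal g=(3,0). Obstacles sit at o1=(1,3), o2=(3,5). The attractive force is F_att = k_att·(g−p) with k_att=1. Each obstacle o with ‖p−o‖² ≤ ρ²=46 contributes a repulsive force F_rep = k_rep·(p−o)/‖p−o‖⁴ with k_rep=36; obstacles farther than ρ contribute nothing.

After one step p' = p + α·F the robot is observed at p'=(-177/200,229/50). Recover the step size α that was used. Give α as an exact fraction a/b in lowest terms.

α = 1/8

F_att = 1·(g−p) = 1·(3,-4) = (3.0000,-4.0000)
o1: d²=2 ≤ ρ²=46; F_rep = 36·(-1,1)/2² = (-9.0000,9.0000)
o2: d²=10 ≤ ρ²=46; F_rep = 36·(-3,-1)/10² = (-1.0800,-0.3600)
F = F_att + ΣF_rep = (-7.0800,4.6400)
Δp = p'−p = (-0.8850,0.5800); α = Δx/Fx = (-177/200) / (-177/25) = 1/8
check: Δy/Fy = (29/50) / (116/25) = 1/8 ✓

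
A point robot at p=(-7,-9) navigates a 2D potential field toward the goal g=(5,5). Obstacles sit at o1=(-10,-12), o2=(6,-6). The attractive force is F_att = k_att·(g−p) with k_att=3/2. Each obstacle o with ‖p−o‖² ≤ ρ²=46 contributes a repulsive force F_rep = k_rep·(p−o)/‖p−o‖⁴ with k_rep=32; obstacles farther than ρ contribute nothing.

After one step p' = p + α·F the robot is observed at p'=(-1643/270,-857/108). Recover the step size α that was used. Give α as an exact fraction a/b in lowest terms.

α = 1/20

F_att = 3/2·(g−p) = 3/2·(12,14) = (18.0000,21.0000)
o1: d²=18 ≤ ρ²=46; F_rep = 32·(3,3)/18² = (0.2963,0.2963)
o2: d²=178 > ρ²=46 → inactive
F = F_att + ΣF_rep = (18.2963,21.2963)
Δp = p'−p = (0.9148,1.0648); α = Δx/Fx = (247/270) / (494/27) = 1/20
check: Δy/Fy = (115/108) / (575/27) = 1/20 ✓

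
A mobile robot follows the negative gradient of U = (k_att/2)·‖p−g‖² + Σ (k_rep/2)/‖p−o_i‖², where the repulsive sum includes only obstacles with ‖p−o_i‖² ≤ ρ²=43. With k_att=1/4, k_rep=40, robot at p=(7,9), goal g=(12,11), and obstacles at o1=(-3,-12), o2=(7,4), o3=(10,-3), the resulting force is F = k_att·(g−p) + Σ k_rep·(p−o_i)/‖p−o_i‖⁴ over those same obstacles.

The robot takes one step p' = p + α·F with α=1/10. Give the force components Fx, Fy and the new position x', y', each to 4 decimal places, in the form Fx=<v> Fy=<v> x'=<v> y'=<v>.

F_att = 1/4·(g−p) = 1/4·(5,2) = (1.2500,0.5000)
o1: d²=541 > ρ²=43 → inactive
o2: d²=25 ≤ ρ²=43; F_rep = 40·(0,5)/25² = (0.0000,0.3200)
o3: d²=153 > ρ²=43 → inactive
F = F_att + ΣF_rep = (1.2500,0.8200)
p' = p + 1/10·F = (7.1250,9.0820)

Fx=1.2500 Fy=0.8200 x'=7.1250 y'=9.0820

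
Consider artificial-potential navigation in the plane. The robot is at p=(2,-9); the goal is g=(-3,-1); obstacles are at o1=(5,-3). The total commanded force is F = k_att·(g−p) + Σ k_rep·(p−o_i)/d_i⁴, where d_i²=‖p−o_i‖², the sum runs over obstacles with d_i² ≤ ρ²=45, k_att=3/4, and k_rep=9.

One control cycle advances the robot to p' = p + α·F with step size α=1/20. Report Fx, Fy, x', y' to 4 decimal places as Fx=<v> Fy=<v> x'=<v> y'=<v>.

Fx=-3.7633 Fy=5.9733 x'=1.8118 y'=-8.7013

F_att = 3/4·(g−p) = 3/4·(-5,8) = (-3.7500,6.0000)
o1: d²=45 ≤ ρ²=45; F_rep = 9·(-3,-6)/45² = (-0.0133,-0.0267)
F = F_att + ΣF_rep = (-3.7633,5.9733)
p' = p + 1/20·F = (1.8118,-8.7013)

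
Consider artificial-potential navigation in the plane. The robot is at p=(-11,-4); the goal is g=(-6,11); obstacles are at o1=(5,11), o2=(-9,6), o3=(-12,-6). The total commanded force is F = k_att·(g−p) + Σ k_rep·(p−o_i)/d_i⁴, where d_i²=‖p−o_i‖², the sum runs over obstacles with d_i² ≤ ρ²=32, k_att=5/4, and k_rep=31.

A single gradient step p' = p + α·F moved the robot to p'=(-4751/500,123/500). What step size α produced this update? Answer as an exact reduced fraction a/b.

α = 1/5

F_att = 5/4·(g−p) = 5/4·(5,15) = (6.2500,18.7500)
o1: d²=481 > ρ²=32 → inactive
o2: d²=104 > ρ²=32 → inactive
o3: d²=5 ≤ ρ²=32; F_rep = 31·(1,2)/5² = (1.2400,2.4800)
F = F_att + ΣF_rep = (7.4900,21.2300)
Δp = p'−p = (1.4980,4.2460); α = Δx/Fx = (749/500) / (749/100) = 1/5
check: Δy/Fy = (2123/500) / (2123/100) = 1/5 ✓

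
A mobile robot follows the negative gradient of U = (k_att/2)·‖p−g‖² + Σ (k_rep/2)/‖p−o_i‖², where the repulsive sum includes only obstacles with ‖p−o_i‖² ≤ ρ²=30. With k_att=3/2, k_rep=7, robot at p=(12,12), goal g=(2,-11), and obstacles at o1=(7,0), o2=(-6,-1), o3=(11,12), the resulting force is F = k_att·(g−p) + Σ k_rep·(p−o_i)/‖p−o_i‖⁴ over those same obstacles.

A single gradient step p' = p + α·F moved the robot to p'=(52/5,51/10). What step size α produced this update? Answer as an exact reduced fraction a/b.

α = 1/5

F_att = 3/2·(g−p) = 3/2·(-10,-23) = (-15.0000,-34.5000)
o1: d²=169 > ρ²=30 → inactive
o2: d²=493 > ρ²=30 → inactive
o3: d²=1 ≤ ρ²=30; F_rep = 7·(1,0)/1² = (7.0000,0.0000)
F = F_att + ΣF_rep = (-8.0000,-34.5000)
Δp = p'−p = (-1.6000,-6.9000); α = Δx/Fx = (-8/5) / (-8) = 1/5
check: Δy/Fy = (-69/10) / (-69/2) = 1/5 ✓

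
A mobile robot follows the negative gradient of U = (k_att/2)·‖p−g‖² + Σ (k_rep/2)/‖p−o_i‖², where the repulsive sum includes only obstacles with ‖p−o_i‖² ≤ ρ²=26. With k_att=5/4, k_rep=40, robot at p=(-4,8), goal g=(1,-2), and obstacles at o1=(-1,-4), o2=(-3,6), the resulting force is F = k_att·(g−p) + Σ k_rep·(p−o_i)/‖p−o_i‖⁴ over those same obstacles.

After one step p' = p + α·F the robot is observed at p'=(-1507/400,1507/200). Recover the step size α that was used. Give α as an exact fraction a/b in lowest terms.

α = 1/20

F_att = 5/4·(g−p) = 5/4·(5,-10) = (6.2500,-12.5000)
o1: d²=153 > ρ²=26 → inactive
o2: d²=5 ≤ ρ²=26; F_rep = 40·(-1,2)/5² = (-1.6000,3.2000)
F = F_att + ΣF_rep = (4.6500,-9.3000)
Δp = p'−p = (0.2325,-0.4650); α = Δx/Fx = (93/400) / (93/20) = 1/20
check: Δy/Fy = (-93/200) / (-93/10) = 1/20 ✓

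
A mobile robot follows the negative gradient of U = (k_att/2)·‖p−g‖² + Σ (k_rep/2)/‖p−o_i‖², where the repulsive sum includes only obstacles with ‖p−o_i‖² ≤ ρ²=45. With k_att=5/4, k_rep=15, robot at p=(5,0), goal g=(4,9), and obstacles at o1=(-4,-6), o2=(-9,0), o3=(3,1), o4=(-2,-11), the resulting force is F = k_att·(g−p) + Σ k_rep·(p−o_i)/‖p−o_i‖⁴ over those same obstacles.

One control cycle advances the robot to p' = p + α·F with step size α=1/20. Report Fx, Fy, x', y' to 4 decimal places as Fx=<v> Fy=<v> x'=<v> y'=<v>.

Fx=-0.0500 Fy=10.6500 x'=4.9975 y'=0.5325

F_att = 5/4·(g−p) = 5/4·(-1,9) = (-1.2500,11.2500)
o1: d²=117 > ρ²=45 → inactive
o2: d²=196 > ρ²=45 → inactive
o3: d²=5 ≤ ρ²=45; F_rep = 15·(2,-1)/5² = (1.2000,-0.6000)
o4: d²=170 > ρ²=45 → inactive
F = F_att + ΣF_rep = (-0.0500,10.6500)
p' = p + 1/20·F = (4.9975,0.5325)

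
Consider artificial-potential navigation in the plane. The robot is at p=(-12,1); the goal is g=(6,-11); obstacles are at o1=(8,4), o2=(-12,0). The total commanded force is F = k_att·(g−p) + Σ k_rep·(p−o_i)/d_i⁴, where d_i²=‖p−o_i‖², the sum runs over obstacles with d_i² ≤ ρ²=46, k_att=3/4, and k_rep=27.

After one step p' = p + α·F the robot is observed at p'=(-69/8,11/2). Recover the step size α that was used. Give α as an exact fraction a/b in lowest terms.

α = 1/4

F_att = 3/4·(g−p) = 3/4·(18,-12) = (13.5000,-9.0000)
o1: d²=409 > ρ²=46 → inactive
o2: d²=1 ≤ ρ²=46; F_rep = 27·(0,1)/1² = (0.0000,27.0000)
F = F_att + ΣF_rep = (13.5000,18.0000)
Δp = p'−p = (3.3750,4.5000); α = Δx/Fx = (27/8) / (27/2) = 1/4
check: Δy/Fy = (9/2) / (18) = 1/4 ✓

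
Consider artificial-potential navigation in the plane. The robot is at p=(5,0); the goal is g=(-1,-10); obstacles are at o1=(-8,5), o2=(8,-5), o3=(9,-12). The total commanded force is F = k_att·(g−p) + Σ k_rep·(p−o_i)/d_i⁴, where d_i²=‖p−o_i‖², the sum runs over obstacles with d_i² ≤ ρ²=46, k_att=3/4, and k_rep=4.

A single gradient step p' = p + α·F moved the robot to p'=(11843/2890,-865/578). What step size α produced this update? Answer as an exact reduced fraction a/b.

F_att = 3/4·(g−p) = 3/4·(-6,-10) = (-4.5000,-7.5000)
o1: d²=194 > ρ²=46 → inactive
o2: d²=34 ≤ ρ²=46; F_rep = 4·(-3,5)/34² = (-0.0104,0.0173)
o3: d²=160 > ρ²=46 → inactive
F = F_att + ΣF_rep = (-4.5104,-7.4827)
Δp = p'−p = (-0.9021,-1.4965); α = Δx/Fx = (-2607/2890) / (-2607/578) = 1/5
check: Δy/Fy = (-865/578) / (-4325/578) = 1/5 ✓

α = 1/5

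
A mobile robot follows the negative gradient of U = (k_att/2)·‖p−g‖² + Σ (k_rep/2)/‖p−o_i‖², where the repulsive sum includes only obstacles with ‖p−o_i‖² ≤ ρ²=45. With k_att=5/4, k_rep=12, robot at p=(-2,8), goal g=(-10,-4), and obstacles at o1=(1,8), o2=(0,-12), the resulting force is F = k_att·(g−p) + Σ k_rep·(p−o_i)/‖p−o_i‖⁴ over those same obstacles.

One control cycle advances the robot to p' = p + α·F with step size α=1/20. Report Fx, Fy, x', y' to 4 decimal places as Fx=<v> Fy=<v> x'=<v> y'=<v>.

F_att = 5/4·(g−p) = 5/4·(-8,-12) = (-10.0000,-15.0000)
o1: d²=9 ≤ ρ²=45; F_rep = 12·(-3,0)/9² = (-0.4444,0.0000)
o2: d²=404 > ρ²=45 → inactive
F = F_att + ΣF_rep = (-10.4444,-15.0000)
p' = p + 1/20·F = (-2.5222,7.2500)

Fx=-10.4444 Fy=-15.0000 x'=-2.5222 y'=7.2500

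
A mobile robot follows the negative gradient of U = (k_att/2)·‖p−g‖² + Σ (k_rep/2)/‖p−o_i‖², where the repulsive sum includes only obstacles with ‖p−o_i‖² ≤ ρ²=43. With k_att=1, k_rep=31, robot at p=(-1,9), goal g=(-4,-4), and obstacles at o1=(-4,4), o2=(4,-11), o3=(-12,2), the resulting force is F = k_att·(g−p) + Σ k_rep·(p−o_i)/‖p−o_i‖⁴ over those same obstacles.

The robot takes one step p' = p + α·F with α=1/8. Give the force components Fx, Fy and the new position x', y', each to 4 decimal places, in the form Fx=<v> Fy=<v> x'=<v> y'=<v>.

F_att = 1·(g−p) = 1·(-3,-13) = (-3.0000,-13.0000)
o1: d²=34 ≤ ρ²=43; F_rep = 31·(3,5)/34² = (0.0804,0.1341)
o2: d²=425 > ρ²=43 → inactive
o3: d²=170 > ρ²=43 → inactive
F = F_att + ΣF_rep = (-2.9196,-12.8659)
p' = p + 1/8·F = (-1.3649,7.3918)

Fx=-2.9196 Fy=-12.8659 x'=-1.3649 y'=7.3918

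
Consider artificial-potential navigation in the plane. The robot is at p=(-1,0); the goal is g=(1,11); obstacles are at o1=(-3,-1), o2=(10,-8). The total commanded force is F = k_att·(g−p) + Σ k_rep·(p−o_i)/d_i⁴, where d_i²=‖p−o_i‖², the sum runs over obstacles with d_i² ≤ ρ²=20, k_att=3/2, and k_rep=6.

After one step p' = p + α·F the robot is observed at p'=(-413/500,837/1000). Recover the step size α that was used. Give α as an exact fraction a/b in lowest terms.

F_att = 3/2·(g−p) = 3/2·(2,11) = (3.0000,16.5000)
o1: d²=5 ≤ ρ²=20; F_rep = 6·(2,1)/5² = (0.4800,0.2400)
o2: d²=185 > ρ²=20 → inactive
F = F_att + ΣF_rep = (3.4800,16.7400)
Δp = p'−p = (0.1740,0.8370); α = Δx/Fx = (87/500) / (87/25) = 1/20
check: Δy/Fy = (837/1000) / (837/50) = 1/20 ✓

α = 1/20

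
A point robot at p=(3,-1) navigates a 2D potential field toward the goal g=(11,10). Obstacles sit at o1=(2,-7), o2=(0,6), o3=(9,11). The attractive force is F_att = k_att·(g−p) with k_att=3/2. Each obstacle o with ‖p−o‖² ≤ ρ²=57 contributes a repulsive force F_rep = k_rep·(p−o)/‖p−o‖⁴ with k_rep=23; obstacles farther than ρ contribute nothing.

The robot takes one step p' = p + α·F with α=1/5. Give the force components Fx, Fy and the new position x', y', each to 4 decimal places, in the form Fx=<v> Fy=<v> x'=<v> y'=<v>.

Fx=12.0168 Fy=16.6008 x'=5.4034 y'=2.3202

F_att = 3/2·(g−p) = 3/2·(8,11) = (12.0000,16.5000)
o1: d²=37 ≤ ρ²=57; F_rep = 23·(1,6)/37² = (0.0168,0.1008)
o2: d²=58 > ρ²=57 → inactive
o3: d²=180 > ρ²=57 → inactive
F = F_att + ΣF_rep = (12.0168,16.6008)
p' = p + 1/5·F = (5.4034,2.3202)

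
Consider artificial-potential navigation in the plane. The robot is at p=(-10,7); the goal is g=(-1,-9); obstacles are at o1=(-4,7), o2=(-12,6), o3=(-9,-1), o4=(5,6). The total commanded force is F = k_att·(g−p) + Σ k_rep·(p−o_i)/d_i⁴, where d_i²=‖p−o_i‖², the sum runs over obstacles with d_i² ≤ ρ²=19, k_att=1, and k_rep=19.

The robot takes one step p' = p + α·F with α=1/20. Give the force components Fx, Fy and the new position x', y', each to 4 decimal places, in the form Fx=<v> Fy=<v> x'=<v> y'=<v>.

Fx=10.5200 Fy=-15.2400 x'=-9.4740 y'=6.2380

F_att = 1·(g−p) = 1·(9,-16) = (9.0000,-16.0000)
o1: d²=36 > ρ²=19 → inactive
o2: d²=5 ≤ ρ²=19; F_rep = 19·(2,1)/5² = (1.5200,0.7600)
o3: d²=65 > ρ²=19 → inactive
o4: d²=226 > ρ²=19 → inactive
F = F_att + ΣF_rep = (10.5200,-15.2400)
p' = p + 1/20·F = (-9.4740,6.2380)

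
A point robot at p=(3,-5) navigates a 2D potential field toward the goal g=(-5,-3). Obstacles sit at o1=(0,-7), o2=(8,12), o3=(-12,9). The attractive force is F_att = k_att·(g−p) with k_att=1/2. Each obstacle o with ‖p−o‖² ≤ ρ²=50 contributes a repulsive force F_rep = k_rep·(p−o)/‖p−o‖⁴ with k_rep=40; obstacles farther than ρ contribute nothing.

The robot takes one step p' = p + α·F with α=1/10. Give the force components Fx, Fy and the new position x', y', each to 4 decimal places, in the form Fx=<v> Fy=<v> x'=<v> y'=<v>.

F_att = 1/2·(g−p) = 1/2·(-8,2) = (-4.0000,1.0000)
o1: d²=13 ≤ ρ²=50; F_rep = 40·(3,2)/13² = (0.7101,0.4734)
o2: d²=314 > ρ²=50 → inactive
o3: d²=421 > ρ²=50 → inactive
F = F_att + ΣF_rep = (-3.2899,1.4734)
p' = p + 1/10·F = (2.6710,-4.8527)

Fx=-3.2899 Fy=1.4734 x'=2.6710 y'=-4.8527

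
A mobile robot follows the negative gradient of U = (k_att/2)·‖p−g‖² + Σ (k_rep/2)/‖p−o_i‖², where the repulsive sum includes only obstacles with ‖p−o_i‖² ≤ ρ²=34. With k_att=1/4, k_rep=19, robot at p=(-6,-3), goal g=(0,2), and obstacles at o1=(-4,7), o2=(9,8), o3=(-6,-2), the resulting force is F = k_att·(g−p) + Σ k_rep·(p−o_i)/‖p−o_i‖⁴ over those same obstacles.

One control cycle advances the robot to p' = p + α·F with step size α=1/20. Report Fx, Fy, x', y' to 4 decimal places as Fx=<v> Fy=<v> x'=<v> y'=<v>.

F_att = 1/4·(g−p) = 1/4·(6,5) = (1.5000,1.2500)
o1: d²=104 > ρ²=34 → inactive
o2: d²=346 > ρ²=34 → inactive
o3: d²=1 ≤ ρ²=34; F_rep = 19·(0,-1)/1² = (0.0000,-19.0000)
F = F_att + ΣF_rep = (1.5000,-17.7500)
p' = p + 1/20·F = (-5.9250,-3.8875)

Fx=1.5000 Fy=-17.7500 x'=-5.9250 y'=-3.8875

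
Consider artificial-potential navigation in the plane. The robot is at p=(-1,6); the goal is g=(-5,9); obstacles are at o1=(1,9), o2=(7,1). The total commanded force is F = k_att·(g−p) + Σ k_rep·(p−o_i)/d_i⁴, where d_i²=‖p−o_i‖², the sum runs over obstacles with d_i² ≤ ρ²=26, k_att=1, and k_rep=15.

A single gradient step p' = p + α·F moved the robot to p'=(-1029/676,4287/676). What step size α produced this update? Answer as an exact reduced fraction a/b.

F_att = 1·(g−p) = 1·(-4,3) = (-4.0000,3.0000)
o1: d²=13 ≤ ρ²=26; F_rep = 15·(-2,-3)/13² = (-0.1775,-0.2663)
o2: d²=89 > ρ²=26 → inactive
F = F_att + ΣF_rep = (-4.1775,2.7337)
Δp = p'−p = (-0.5222,0.3417); α = Δx/Fx = (-353/676) / (-706/169) = 1/8
check: Δy/Fy = (231/676) / (462/169) = 1/8 ✓

α = 1/8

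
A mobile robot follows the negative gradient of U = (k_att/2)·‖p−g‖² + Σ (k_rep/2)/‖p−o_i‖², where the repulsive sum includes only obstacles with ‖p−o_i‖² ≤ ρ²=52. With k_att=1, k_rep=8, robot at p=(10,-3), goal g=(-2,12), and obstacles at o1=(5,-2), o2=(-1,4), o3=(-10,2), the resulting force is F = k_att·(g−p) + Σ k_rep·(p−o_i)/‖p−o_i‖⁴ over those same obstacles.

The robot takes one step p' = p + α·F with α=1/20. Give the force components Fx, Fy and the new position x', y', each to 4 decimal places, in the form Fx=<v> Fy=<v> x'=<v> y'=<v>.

Fx=-11.9408 Fy=14.9882 x'=9.4030 y'=-2.2506

F_att = 1·(g−p) = 1·(-12,15) = (-12.0000,15.0000)
o1: d²=26 ≤ ρ²=52; F_rep = 8·(5,-1)/26² = (0.0592,-0.0118)
o2: d²=170 > ρ²=52 → inactive
o3: d²=425 > ρ²=52 → inactive
F = F_att + ΣF_rep = (-11.9408,14.9882)
p' = p + 1/20·F = (9.4030,-2.2506)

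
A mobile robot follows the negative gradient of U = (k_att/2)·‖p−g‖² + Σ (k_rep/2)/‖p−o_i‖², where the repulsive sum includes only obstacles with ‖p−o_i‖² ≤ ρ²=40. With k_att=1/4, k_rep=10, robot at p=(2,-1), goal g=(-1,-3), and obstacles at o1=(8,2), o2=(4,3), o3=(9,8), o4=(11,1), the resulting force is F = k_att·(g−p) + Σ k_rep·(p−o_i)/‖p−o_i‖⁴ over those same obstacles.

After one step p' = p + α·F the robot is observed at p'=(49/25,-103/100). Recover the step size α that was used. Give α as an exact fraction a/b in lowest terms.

α = 1/20

F_att = 1/4·(g−p) = 1/4·(-3,-2) = (-0.7500,-0.5000)
o1: d²=45 > ρ²=40 → inactive
o2: d²=20 ≤ ρ²=40; F_rep = 10·(-2,-4)/20² = (-0.0500,-0.1000)
o3: d²=130 > ρ²=40 → inactive
o4: d²=85 > ρ²=40 → inactive
F = F_att + ΣF_rep = (-0.8000,-0.6000)
Δp = p'−p = (-0.0400,-0.0300); α = Δx/Fx = (-1/25) / (-4/5) = 1/20
check: Δy/Fy = (-3/100) / (-3/5) = 1/20 ✓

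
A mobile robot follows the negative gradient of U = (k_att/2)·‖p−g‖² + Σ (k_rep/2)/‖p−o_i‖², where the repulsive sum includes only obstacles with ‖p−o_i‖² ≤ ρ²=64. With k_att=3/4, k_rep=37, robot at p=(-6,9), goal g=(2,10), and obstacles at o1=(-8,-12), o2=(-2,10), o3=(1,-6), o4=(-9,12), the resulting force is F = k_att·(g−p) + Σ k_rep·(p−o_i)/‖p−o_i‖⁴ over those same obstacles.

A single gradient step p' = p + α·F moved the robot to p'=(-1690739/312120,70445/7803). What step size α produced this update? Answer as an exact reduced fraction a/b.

α = 1/10

F_att = 3/4·(g−p) = 3/4·(8,1) = (6.0000,0.7500)
o1: d²=445 > ρ²=64 → inactive
o2: d²=17 ≤ ρ²=64; F_rep = 37·(-4,-1)/17² = (-0.5121,-0.1280)
o3: d²=274 > ρ²=64 → inactive
o4: d²=18 ≤ ρ²=64; F_rep = 37·(3,-3)/18² = (0.3426,-0.3426)
F = F_att + ΣF_rep = (5.8305,0.2794)
Δp = p'−p = (0.5830,0.0279); α = Δx/Fx = (181981/312120) / (181981/31212) = 1/10
check: Δy/Fy = (218/7803) / (2180/7803) = 1/10 ✓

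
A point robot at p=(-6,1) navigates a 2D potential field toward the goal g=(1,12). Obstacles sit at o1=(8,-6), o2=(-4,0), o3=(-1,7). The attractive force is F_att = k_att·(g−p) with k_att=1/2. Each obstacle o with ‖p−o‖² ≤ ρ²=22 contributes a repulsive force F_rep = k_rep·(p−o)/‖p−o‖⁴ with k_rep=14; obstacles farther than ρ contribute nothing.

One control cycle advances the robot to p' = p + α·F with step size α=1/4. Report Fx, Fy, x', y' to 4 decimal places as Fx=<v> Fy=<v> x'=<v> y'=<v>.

F_att = 1/2·(g−p) = 1/2·(7,11) = (3.5000,5.5000)
o1: d²=245 > ρ²=22 → inactive
o2: d²=5 ≤ ρ²=22; F_rep = 14·(-2,1)/5² = (-1.1200,0.5600)
o3: d²=61 > ρ²=22 → inactive
F = F_att + ΣF_rep = (2.3800,6.0600)
p' = p + 1/4·F = (-5.4050,2.5150)

Fx=2.3800 Fy=6.0600 x'=-5.4050 y'=2.5150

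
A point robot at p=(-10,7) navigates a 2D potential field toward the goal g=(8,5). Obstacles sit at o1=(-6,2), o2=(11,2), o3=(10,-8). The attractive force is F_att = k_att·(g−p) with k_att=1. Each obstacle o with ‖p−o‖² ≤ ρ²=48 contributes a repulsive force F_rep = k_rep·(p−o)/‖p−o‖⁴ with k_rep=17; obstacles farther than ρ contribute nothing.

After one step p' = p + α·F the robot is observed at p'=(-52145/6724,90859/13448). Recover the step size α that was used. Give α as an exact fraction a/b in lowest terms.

F_att = 1·(g−p) = 1·(18,-2) = (18.0000,-2.0000)
o1: d²=41 ≤ ρ²=48; F_rep = 17·(-4,5)/41² = (-0.0405,0.0506)
o2: d²=466 > ρ²=48 → inactive
o3: d²=625 > ρ²=48 → inactive
F = F_att + ΣF_rep = (17.9595,-1.9494)
Δp = p'−p = (2.2449,-0.2437); α = Δx/Fx = (15095/6724) / (30190/1681) = 1/8
check: Δy/Fy = (-3277/13448) / (-3277/1681) = 1/8 ✓

α = 1/8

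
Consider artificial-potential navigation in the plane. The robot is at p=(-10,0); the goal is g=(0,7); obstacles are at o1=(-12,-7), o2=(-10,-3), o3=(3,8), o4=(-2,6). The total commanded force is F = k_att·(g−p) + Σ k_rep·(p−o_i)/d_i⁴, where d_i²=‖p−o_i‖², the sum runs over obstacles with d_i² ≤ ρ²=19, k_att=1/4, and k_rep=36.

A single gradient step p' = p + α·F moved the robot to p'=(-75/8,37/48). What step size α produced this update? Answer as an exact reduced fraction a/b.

α = 1/4

F_att = 1/4·(g−p) = 1/4·(10,7) = (2.5000,1.7500)
o1: d²=53 > ρ²=19 → inactive
o2: d²=9 ≤ ρ²=19; F_rep = 36·(0,3)/9² = (0.0000,1.3333)
o3: d²=233 > ρ²=19 → inactive
o4: d²=100 > ρ²=19 → inactive
F = F_att + ΣF_rep = (2.5000,3.0833)
Δp = p'−p = (0.6250,0.7708); α = Δx/Fx = (5/8) / (5/2) = 1/4
check: Δy/Fy = (37/48) / (37/12) = 1/4 ✓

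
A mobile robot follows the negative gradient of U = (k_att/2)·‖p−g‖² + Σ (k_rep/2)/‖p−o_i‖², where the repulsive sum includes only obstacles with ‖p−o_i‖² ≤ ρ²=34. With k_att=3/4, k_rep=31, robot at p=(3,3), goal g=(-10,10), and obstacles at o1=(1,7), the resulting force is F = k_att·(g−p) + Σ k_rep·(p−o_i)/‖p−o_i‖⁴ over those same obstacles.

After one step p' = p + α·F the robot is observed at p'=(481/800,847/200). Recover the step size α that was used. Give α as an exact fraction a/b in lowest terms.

α = 1/4

F_att = 3/4·(g−p) = 3/4·(-13,7) = (-9.7500,5.2500)
o1: d²=20 ≤ ρ²=34; F_rep = 31·(2,-4)/20² = (0.1550,-0.3100)
F = F_att + ΣF_rep = (-9.5950,4.9400)
Δp = p'−p = (-2.3988,1.2350); α = Δx/Fx = (-1919/800) / (-1919/200) = 1/4
check: Δy/Fy = (247/200) / (247/50) = 1/4 ✓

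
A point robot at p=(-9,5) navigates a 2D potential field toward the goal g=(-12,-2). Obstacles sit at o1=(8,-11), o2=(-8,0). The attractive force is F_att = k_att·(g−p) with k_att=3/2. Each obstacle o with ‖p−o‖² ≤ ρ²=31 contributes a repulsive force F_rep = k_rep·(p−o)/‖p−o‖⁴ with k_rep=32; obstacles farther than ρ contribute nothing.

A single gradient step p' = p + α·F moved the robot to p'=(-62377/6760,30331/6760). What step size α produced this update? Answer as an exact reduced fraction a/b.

F_att = 3/2·(g−p) = 3/2·(-3,-7) = (-4.5000,-10.5000)
o1: d²=545 > ρ²=31 → inactive
o2: d²=26 ≤ ρ²=31; F_rep = 32·(-1,5)/26² = (-0.0473,0.2367)
F = F_att + ΣF_rep = (-4.5473,-10.2633)
Δp = p'−p = (-0.2274,-0.5132); α = Δx/Fx = (-1537/6760) / (-1537/338) = 1/20
check: Δy/Fy = (-3469/6760) / (-3469/338) = 1/20 ✓

α = 1/20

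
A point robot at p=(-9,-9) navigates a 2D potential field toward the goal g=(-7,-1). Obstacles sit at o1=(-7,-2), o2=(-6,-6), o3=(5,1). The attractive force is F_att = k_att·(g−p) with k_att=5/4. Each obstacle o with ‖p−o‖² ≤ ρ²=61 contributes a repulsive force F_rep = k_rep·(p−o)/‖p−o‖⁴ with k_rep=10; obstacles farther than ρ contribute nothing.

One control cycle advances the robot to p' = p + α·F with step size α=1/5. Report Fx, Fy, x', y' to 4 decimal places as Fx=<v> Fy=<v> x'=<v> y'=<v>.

Fx=2.4003 Fy=9.8825 x'=-8.5199 y'=-7.0235

F_att = 5/4·(g−p) = 5/4·(2,8) = (2.5000,10.0000)
o1: d²=53 ≤ ρ²=61; F_rep = 10·(-2,-7)/53² = (-0.0071,-0.0249)
o2: d²=18 ≤ ρ²=61; F_rep = 10·(-3,-3)/18² = (-0.0926,-0.0926)
o3: d²=296 > ρ²=61 → inactive
F = F_att + ΣF_rep = (2.4003,9.8825)
p' = p + 1/5·F = (-8.5199,-7.0235)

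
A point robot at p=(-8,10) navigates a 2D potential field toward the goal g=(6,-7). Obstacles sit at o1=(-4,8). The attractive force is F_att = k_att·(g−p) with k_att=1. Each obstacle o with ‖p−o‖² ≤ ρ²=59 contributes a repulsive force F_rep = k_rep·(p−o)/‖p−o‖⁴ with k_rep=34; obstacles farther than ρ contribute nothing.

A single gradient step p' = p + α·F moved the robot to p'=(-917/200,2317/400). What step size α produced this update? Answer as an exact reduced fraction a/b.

α = 1/4

F_att = 1·(g−p) = 1·(14,-17) = (14.0000,-17.0000)
o1: d²=20 ≤ ρ²=59; F_rep = 34·(-4,2)/20² = (-0.3400,0.1700)
F = F_att + ΣF_rep = (13.6600,-16.8300)
Δp = p'−p = (3.4150,-4.2075); α = Δx/Fx = (683/200) / (683/50) = 1/4
check: Δy/Fy = (-1683/400) / (-1683/100) = 1/4 ✓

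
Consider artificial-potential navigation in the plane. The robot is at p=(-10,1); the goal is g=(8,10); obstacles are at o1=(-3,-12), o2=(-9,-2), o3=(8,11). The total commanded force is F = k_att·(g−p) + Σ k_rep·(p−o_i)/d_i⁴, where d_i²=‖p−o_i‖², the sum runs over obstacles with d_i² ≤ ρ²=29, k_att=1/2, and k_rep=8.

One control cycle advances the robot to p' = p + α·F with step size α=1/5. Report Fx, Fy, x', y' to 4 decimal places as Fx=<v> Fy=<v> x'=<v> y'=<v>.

F_att = 1/2·(g−p) = 1/2·(18,9) = (9.0000,4.5000)
o1: d²=218 > ρ²=29 → inactive
o2: d²=10 ≤ ρ²=29; F_rep = 8·(-1,3)/10² = (-0.0800,0.2400)
o3: d²=424 > ρ²=29 → inactive
F = F_att + ΣF_rep = (8.9200,4.7400)
p' = p + 1/5·F = (-8.2160,1.9480)

Fx=8.9200 Fy=4.7400 x'=-8.2160 y'=1.9480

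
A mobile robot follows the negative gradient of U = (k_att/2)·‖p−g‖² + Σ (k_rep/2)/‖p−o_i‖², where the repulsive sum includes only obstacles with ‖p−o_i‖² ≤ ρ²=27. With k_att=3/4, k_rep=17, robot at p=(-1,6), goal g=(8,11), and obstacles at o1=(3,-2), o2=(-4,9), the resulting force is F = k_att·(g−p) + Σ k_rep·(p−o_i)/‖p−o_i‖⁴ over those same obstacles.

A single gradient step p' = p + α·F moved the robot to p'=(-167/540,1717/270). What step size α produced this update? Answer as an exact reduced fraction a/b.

F_att = 3/4·(g−p) = 3/4·(9,5) = (6.7500,3.7500)
o1: d²=80 > ρ²=27 → inactive
o2: d²=18 ≤ ρ²=27; F_rep = 17·(3,-3)/18² = (0.1574,-0.1574)
F = F_att + ΣF_rep = (6.9074,3.5926)
Δp = p'−p = (0.6907,0.3593); α = Δx/Fx = (373/540) / (373/54) = 1/10
check: Δy/Fy = (97/270) / (97/27) = 1/10 ✓

α = 1/10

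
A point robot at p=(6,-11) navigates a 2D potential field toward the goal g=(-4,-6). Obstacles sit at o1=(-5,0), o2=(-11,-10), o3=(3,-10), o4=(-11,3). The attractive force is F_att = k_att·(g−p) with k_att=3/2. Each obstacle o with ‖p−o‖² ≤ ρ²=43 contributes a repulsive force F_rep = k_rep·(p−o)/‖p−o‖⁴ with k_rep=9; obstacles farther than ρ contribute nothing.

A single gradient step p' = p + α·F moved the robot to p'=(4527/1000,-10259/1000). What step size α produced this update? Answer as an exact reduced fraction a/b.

α = 1/10

F_att = 3/2·(g−p) = 3/2·(-10,5) = (-15.0000,7.5000)
o1: d²=242 > ρ²=43 → inactive
o2: d²=290 > ρ²=43 → inactive
o3: d²=10 ≤ ρ²=43; F_rep = 9·(3,-1)/10² = (0.2700,-0.0900)
o4: d²=485 > ρ²=43 → inactive
F = F_att + ΣF_rep = (-14.7300,7.4100)
Δp = p'−p = (-1.4730,0.7410); α = Δx/Fx = (-1473/1000) / (-1473/100) = 1/10
check: Δy/Fy = (741/1000) / (741/100) = 1/10 ✓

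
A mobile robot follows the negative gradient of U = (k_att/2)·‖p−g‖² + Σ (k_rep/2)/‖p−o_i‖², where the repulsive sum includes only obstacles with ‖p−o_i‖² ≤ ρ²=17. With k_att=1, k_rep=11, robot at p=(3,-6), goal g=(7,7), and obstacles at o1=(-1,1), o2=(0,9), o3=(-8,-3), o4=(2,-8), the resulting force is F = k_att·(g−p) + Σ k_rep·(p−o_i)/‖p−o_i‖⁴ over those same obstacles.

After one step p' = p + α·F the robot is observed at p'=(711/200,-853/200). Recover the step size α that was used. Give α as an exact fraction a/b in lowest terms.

F_att = 1·(g−p) = 1·(4,13) = (4.0000,13.0000)
o1: d²=65 > ρ²=17 → inactive
o2: d²=234 > ρ²=17 → inactive
o3: d²=130 > ρ²=17 → inactive
o4: d²=5 ≤ ρ²=17; F_rep = 11·(1,2)/5² = (0.4400,0.8800)
F = F_att + ΣF_rep = (4.4400,13.8800)
Δp = p'−p = (0.5550,1.7350); α = Δx/Fx = (111/200) / (111/25) = 1/8
check: Δy/Fy = (347/200) / (347/25) = 1/8 ✓

α = 1/8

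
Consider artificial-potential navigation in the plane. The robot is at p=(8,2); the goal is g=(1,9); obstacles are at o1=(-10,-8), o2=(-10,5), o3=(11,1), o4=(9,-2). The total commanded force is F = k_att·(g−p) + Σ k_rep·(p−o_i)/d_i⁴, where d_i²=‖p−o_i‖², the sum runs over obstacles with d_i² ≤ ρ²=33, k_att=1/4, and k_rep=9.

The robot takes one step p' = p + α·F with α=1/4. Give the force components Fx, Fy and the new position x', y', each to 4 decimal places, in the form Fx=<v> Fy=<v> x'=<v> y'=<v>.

F_att = 1/4·(g−p) = 1/4·(-7,7) = (-1.7500,1.7500)
o1: d²=424 > ρ²=33 → inactive
o2: d²=333 > ρ²=33 → inactive
o3: d²=10 ≤ ρ²=33; F_rep = 9·(-3,1)/10² = (-0.2700,0.0900)
o4: d²=17 ≤ ρ²=33; F_rep = 9·(-1,4)/17² = (-0.0311,0.1246)
F = F_att + ΣF_rep = (-2.0511,1.9646)
p' = p + 1/4·F = (7.4872,2.4911)

Fx=-2.0511 Fy=1.9646 x'=7.4872 y'=2.4911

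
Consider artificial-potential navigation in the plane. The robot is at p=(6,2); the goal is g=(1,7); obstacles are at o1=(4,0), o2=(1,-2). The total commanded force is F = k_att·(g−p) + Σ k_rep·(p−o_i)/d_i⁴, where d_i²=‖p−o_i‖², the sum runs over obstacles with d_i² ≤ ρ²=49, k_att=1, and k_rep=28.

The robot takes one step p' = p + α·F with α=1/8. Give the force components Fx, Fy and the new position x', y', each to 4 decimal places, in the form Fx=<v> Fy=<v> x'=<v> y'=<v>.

F_att = 1·(g−p) = 1·(-5,5) = (-5.0000,5.0000)
o1: d²=8 ≤ ρ²=49; F_rep = 28·(2,2)/8² = (0.8750,0.8750)
o2: d²=41 ≤ ρ²=49; F_rep = 28·(5,4)/41² = (0.0833,0.0666)
F = F_att + ΣF_rep = (-4.0417,5.9416)
p' = p + 1/8·F = (5.4948,2.7427)

Fx=-4.0417 Fy=5.9416 x'=5.4948 y'=2.7427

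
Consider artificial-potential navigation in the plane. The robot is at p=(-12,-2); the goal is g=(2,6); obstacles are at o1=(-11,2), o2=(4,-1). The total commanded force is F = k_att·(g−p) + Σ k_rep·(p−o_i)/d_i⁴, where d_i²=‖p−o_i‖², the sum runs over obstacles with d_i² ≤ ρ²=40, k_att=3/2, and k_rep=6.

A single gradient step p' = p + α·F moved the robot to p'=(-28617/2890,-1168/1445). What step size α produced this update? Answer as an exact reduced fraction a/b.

F_att = 3/2·(g−p) = 3/2·(14,8) = (21.0000,12.0000)
o1: d²=17 ≤ ρ²=40; F_rep = 6·(-1,-4)/17² = (-0.0208,-0.0830)
o2: d²=257 > ρ²=40 → inactive
F = F_att + ΣF_rep = (20.9792,11.9170)
Δp = p'−p = (2.0979,1.1917); α = Δx/Fx = (6063/2890) / (6063/289) = 1/10
check: Δy/Fy = (1722/1445) / (3444/289) = 1/10 ✓

α = 1/10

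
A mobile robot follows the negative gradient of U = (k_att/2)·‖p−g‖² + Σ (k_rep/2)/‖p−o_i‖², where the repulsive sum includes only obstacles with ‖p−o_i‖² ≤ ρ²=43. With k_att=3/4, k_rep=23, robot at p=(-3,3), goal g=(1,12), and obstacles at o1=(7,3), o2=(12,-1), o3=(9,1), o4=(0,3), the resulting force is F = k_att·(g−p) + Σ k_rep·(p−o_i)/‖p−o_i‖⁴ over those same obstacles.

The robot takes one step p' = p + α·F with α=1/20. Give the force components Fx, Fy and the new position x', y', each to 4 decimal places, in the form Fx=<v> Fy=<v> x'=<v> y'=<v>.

F_att = 3/4·(g−p) = 3/4·(4,9) = (3.0000,6.7500)
o1: d²=100 > ρ²=43 → inactive
o2: d²=241 > ρ²=43 → inactive
o3: d²=148 > ρ²=43 → inactive
o4: d²=9 ≤ ρ²=43; F_rep = 23·(-3,0)/9² = (-0.8519,0.0000)
F = F_att + ΣF_rep = (2.1481,6.7500)
p' = p + 1/20·F = (-2.8926,3.3375)

Fx=2.1481 Fy=6.7500 x'=-2.8926 y'=3.3375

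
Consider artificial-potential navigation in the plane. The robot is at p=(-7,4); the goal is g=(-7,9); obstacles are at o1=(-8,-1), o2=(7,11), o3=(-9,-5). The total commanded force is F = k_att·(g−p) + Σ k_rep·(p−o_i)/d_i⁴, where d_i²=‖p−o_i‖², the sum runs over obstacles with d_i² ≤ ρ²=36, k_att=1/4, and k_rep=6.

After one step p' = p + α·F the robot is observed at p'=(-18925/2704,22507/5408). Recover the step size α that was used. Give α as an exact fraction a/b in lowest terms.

F_att = 1/4·(g−p) = 1/4·(0,5) = (0.0000,1.2500)
o1: d²=26 ≤ ρ²=36; F_rep = 6·(1,5)/26² = (0.0089,0.0444)
o2: d²=245 > ρ²=36 → inactive
o3: d²=85 > ρ²=36 → inactive
F = F_att + ΣF_rep = (0.0089,1.2944)
Δp = p'−p = (0.0011,0.1618); α = Δx/Fx = (3/2704) / (3/338) = 1/8
check: Δy/Fy = (875/5408) / (875/676) = 1/8 ✓

α = 1/8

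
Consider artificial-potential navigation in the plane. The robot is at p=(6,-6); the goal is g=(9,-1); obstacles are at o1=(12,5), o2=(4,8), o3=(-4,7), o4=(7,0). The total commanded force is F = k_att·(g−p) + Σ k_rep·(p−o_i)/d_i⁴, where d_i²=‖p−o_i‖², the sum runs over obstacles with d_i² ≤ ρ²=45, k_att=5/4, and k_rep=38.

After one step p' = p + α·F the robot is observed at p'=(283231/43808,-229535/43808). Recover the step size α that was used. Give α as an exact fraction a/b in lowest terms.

α = 1/8

F_att = 5/4·(g−p) = 5/4·(3,5) = (3.7500,6.2500)
o1: d²=157 > ρ²=45 → inactive
o2: d²=200 > ρ²=45 → inactive
o3: d²=269 > ρ²=45 → inactive
o4: d²=37 ≤ ρ²=45; F_rep = 38·(-1,-6)/37² = (-0.0278,-0.1665)
F = F_att + ΣF_rep = (3.7222,6.0835)
Δp = p'−p = (0.4653,0.7604); α = Δx/Fx = (20383/43808) / (20383/5476) = 1/8
check: Δy/Fy = (33313/43808) / (33313/5476) = 1/8 ✓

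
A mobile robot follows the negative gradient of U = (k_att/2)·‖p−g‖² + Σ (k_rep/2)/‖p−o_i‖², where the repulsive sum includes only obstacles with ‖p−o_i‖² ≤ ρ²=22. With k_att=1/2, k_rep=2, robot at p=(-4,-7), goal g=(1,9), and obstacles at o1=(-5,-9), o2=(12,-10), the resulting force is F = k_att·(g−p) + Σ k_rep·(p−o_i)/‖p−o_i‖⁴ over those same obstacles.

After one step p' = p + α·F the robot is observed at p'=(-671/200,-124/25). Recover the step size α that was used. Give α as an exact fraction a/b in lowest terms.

α = 1/4

F_att = 1/2·(g−p) = 1/2·(5,16) = (2.5000,8.0000)
o1: d²=5 ≤ ρ²=22; F_rep = 2·(1,2)/5² = (0.0800,0.1600)
o2: d²=265 > ρ²=22 → inactive
F = F_att + ΣF_rep = (2.5800,8.1600)
Δp = p'−p = (0.6450,2.0400); α = Δx/Fx = (129/200) / (129/50) = 1/4
check: Δy/Fy = (51/25) / (204/25) = 1/4 ✓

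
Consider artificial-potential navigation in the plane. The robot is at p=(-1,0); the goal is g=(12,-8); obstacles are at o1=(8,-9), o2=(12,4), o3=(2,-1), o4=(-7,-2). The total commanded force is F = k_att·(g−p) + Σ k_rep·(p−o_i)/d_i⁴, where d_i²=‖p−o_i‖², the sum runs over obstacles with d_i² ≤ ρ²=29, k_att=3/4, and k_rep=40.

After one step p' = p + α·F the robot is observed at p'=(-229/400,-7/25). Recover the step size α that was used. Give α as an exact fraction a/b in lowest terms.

F_att = 3/4·(g−p) = 3/4·(13,-8) = (9.7500,-6.0000)
o1: d²=162 > ρ²=29 → inactive
o2: d²=185 > ρ²=29 → inactive
o3: d²=10 ≤ ρ²=29; F_rep = 40·(-3,1)/10² = (-1.2000,0.4000)
o4: d²=40 > ρ²=29 → inactive
F = F_att + ΣF_rep = (8.5500,-5.6000)
Δp = p'−p = (0.4275,-0.2800); α = Δx/Fx = (171/400) / (171/20) = 1/20
check: Δy/Fy = (-7/25) / (-28/5) = 1/20 ✓

α = 1/20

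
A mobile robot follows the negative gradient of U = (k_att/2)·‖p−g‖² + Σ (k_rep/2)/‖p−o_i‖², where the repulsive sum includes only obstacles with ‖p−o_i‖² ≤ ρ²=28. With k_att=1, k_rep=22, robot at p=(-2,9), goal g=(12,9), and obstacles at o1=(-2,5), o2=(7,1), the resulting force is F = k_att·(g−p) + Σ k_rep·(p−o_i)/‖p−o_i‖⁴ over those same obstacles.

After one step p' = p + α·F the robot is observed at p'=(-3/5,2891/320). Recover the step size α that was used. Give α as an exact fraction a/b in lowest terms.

α = 1/10

F_att = 1·(g−p) = 1·(14,0) = (14.0000,0.0000)
o1: d²=16 ≤ ρ²=28; F_rep = 22·(0,4)/16² = (0.0000,0.3438)
o2: d²=145 > ρ²=28 → inactive
F = F_att + ΣF_rep = (14.0000,0.3438)
Δp = p'−p = (1.4000,0.0344); α = Δx/Fx = (7/5) / (14) = 1/10
check: Δy/Fy = (11/320) / (11/32) = 1/10 ✓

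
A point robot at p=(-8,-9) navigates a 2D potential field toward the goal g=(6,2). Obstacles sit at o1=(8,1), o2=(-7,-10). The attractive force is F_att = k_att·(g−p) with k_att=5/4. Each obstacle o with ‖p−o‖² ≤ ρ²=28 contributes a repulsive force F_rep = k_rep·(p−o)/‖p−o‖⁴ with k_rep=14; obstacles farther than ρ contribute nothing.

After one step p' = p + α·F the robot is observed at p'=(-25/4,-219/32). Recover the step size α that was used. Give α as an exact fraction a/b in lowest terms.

α = 1/8

F_att = 5/4·(g−p) = 5/4·(14,11) = (17.5000,13.7500)
o1: d²=356 > ρ²=28 → inactive
o2: d²=2 ≤ ρ²=28; F_rep = 14·(-1,1)/2² = (-3.5000,3.5000)
F = F_att + ΣF_rep = (14.0000,17.2500)
Δp = p'−p = (1.7500,2.1562); α = Δx/Fx = (7/4) / (14) = 1/8
check: Δy/Fy = (69/32) / (69/4) = 1/8 ✓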